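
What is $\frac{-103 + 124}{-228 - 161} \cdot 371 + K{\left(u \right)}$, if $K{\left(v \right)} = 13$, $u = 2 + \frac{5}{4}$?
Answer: $- \frac{2734}{389} \approx -7.0283$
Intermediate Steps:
$u = \frac{13}{4}$ ($u = 2 + 5 \cdot \frac{1}{4} = 2 + \frac{5}{4} = \frac{13}{4} \approx 3.25$)
$\frac{-103 + 124}{-228 - 161} \cdot 371 + K{\left(u \right)} = \frac{-103 + 124}{-228 - 161} \cdot 371 + 13 = \frac{21}{-389} \cdot 371 + 13 = 21 \left(- \frac{1}{389}\right) 371 + 13 = \left(- \frac{21}{389}\right) 371 + 13 = - \frac{7791}{389} + 13 = - \frac{2734}{389}$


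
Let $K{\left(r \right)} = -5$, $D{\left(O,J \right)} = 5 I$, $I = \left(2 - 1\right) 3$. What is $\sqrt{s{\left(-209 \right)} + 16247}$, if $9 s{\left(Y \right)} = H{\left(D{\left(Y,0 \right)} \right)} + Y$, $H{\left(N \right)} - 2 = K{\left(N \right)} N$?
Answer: $\frac{\sqrt{145941}}{3} \approx 127.34$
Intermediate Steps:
$I = 3$ ($I = 1 \cdot 3 = 3$)
$D{\left(O,J \right)} = 15$ ($D{\left(O,J \right)} = 5 \cdot 3 = 15$)
$H{\left(N \right)} = 2 - 5 N$
$s{\left(Y \right)} = - \frac{73}{9} + \frac{Y}{9}$ ($s{\left(Y \right)} = \frac{\left(2 - 75\right) + Y}{9} = \frac{-73 + Y}{9} = - \frac{73}{9} + \frac{Y}{9}$)
$\sqrt{s{\left(-209 \right)} + 16247} = \sqrt{\left(- \frac{73}{9} + \frac{1}{9} \left(-209\right)\right) + 16247} = \sqrt{\left(- \frac{73}{9} - \frac{209}{9}\right) + 16247} = \sqrt{- \frac{94}{3} + 16247} = \sqrt{\frac{48647}{3}} = \frac{\sqrt{145941}}{3}$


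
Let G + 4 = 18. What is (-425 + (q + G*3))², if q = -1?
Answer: 147456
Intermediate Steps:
G = 14 (G = -4 + 18 = 14)
(-425 + (q + G*3))² = (-425 + (-1 + 14*3))² = (-425 + (-1 + 42))² = (-425 + 41)² = (-384)² = 147456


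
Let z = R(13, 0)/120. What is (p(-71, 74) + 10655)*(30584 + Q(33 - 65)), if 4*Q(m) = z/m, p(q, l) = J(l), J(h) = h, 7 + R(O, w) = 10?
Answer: 1680054957591/5120 ≈ 3.2814e+8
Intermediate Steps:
R(O, w) = 3 (R(O, w) = -7 + 10 = 3)
z = 1/40 (z = 3/120 = 3*(1/120) = 1/40 ≈ 0.025000)
p(q, l) = l
Q(m) = 1/(160*m) (Q(m) = (1/(40*m))/4 = 1/(160*m))
(p(-71, 74) + 10655)*(30584 + Q(33 - 65)) = (74 + 10655)*(30584 + 1/(160*(33 - 65))) = 10729*(30584 + (1/160)/(-32)) = 10729*(30584 + (1/160)*(-1/32)) = 10729*(30584 - 1/5120) = 10729*(156590079/5120) = 1680054957591/5120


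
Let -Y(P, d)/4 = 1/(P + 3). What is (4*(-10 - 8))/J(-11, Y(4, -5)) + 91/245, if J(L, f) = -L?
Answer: -2377/385 ≈ -6.1740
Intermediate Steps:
Y(P, d) = -4/(3 + P) (Y(P, d) = -4/(P + 3) = -4/(3 + P))
(4*(-10 - 8))/J(-11, Y(4, -5)) + 91/245 = (4*(-10 - 8))/((-1*(-11))) + 91/245 = (4*(-18))/11 + 91*(1/245) = -72*1/11 + 13/35 = -72/11 + 13/35 = -2377/385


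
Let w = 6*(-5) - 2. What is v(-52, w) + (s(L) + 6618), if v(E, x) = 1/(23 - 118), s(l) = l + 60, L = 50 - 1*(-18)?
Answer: 640869/95 ≈ 6746.0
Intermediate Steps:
L = 68 (L = 50 + 18 = 68)
s(l) = 60 + l
w = -32 (w = -30 - 2 = -32)
v(E, x) = -1/95 (v(E, x) = 1/(-95) = -1/95)
v(-52, w) + (s(L) + 6618) = -1/95 + ((60 + 68) + 6618) = -1/95 + (128 + 6618) = -1/95 + 6746 = 640869/95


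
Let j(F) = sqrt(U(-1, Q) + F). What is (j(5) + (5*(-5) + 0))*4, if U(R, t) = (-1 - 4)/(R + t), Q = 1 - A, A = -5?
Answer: -92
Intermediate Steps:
Q = 6 (Q = 1 - 1*(-5) = 1 + 5 = 6)
U(R, t) = -5/(R + t)
j(F) = sqrt(-1 + F) (j(F) = sqrt(-5/(-1 + 6) + F) = sqrt(-5/5 + F) = sqrt(-5*1/5 + F) = sqrt(-1 + F))
(j(5) + (5*(-5) + 0))*4 = (sqrt(-1 + 5) + (5*(-5) + 0))*4 = (sqrt(4) + (-25 + 0))*4 = (2 - 25)*4 = -23*4 = -92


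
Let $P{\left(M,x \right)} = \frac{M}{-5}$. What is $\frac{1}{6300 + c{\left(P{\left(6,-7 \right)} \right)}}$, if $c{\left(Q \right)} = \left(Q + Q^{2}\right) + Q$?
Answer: $\frac{25}{157476} \approx 0.00015875$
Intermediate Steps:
$P{\left(M,x \right)} = - \frac{M}{5}$ ($P{\left(M,x \right)} = M \left(- \frac{1}{5}\right) = - \frac{M}{5}$)
$c{\left(Q \right)} = Q^{2} + 2 Q$
$\frac{1}{6300 + c{\left(P{\left(6,-7 \right)} \right)}} = \frac{1}{6300 + \left(- \frac{1}{5}\right) 6 \left(2 - \frac{6}{5}\right)} = \frac{1}{6300 - \frac{6 \left(2 - \frac{6}{5}\right)}{5}} = \frac{1}{6300 - \frac{24}{25}} = \frac{1}{\frac{157476}{25}} = \frac{25}{157476}$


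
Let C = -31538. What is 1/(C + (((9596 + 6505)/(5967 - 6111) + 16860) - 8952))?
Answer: -16/379869 ≈ -4.2120e-5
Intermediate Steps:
1/(C + (((9596 + 6505)/(5967 - 6111) + 16860) - 8952)) = 1/(-31538 + (((9596 + 6505)/(5967 - 6111) + 16860) - 8952)) = 1/(-31538 + ((16101/(-144) + 16860) - 8952)) = 1/(-31538 + ((16101*(-1/144) + 16860) - 8952)) = 1/(-31538 + ((-1789/16 + 16860) - 8952)) = 1/(-31538 + (267971/16 - 8952)) = 1/(-31538 + 124739/16) = 1/(-379869/16) = -16/379869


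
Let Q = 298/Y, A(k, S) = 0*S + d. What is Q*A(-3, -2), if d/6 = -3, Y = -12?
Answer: 447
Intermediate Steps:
d = -18 (d = 6*(-3) = -18)
A(k, S) = -18 (A(k, S) = 0*S - 18 = 0 - 18 = -18)
Q = -149/6 (Q = 298/(-12) = 298*(-1/12) = -149/6 ≈ -24.833)
Q*A(-3, -2) = -149/6*(-18) = 447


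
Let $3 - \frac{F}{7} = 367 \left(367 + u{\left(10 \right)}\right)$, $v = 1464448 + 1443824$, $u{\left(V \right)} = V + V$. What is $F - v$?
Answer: $-3902454$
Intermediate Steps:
$u{\left(V \right)} = 2 V$
$v = 2908272$
$F = -994182$ ($F = 21 - 7 \cdot 367 \left(367 + 2 \cdot 10\right) = 21 - 7 \cdot 367 \left(367 + 20\right) = 21 - 7 \cdot 367 \cdot 387 = 21 - 994203 = -994182$)
$F - v = -994182 - 2908272 = -3902454$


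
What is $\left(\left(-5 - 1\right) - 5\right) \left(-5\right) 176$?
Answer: $9680$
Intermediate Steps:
$\left(\left(-5 - 1\right) - 5\right) \left(-5\right) 176 = \left(-6 - 5\right) \left(-5\right) 176 = \left(-11\right) \left(-5\right) 176 = 55 \cdot 176 = 9680$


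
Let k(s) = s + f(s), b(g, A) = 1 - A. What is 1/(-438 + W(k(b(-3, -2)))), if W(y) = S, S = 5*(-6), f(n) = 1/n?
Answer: -1/468 ≈ -0.0021368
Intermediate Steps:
f(n) = 1/n
S = -30
k(s) = s + 1/s
W(y) = -30
1/(-438 + W(k(b(-3, -2)))) = 1/(-438 - 30) = 1/(-468) = -1/468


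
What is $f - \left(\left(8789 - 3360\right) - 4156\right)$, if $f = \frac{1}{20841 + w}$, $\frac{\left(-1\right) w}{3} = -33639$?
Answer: $- \frac{154997933}{121758} \approx -1273.0$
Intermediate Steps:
$w = 100917$ ($w = \left(-3\right) \left(-33639\right) = 100917$)
$f = \frac{1}{121758}$ ($f = \frac{1}{20841 + 100917} = \frac{1}{121758} \approx 8.213 \cdot 10^{-6}$)
$f - \left(\left(8789 - 3360\right) - 4156\right) = \frac{1}{121758} - \left(\left(8789 - 3360\right) - 4156\right) = \frac{1}{121758} - \left(5429 - 4156\right) = \frac{1}{121758} - 1273 = - \frac{154997933}{121758}$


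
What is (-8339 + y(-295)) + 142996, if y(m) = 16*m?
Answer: 129937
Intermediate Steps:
(-8339 + y(-295)) + 142996 = (-8339 + 16*(-295)) + 142996 = (-8339 - 4720) + 142996 = -13059 + 142996 = 129937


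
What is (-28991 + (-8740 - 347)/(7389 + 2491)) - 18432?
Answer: -36042179/760 ≈ -47424.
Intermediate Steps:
(-28991 + (-8740 - 347)/(7389 + 2491)) - 18432 = (-28991 - 9087/9880) - 18432 = (-28991 - 9087*1/9880) - 18432 = (-28991 - 699/760) - 18432 = -22033859/760 - 18432 = -36042179/760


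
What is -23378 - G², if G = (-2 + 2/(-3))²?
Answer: -1897714/81 ≈ -23429.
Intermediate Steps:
G = 64/9 (G = (-2 + 2*(-⅓))² = (-2 - ⅔)² = (-8/3)² = 64/9 ≈ 7.1111)
-23378 - G² = -23378 - (64/9)² = -23378 - 1*4096/81 = -23378 - 4096/81 = -1897714/81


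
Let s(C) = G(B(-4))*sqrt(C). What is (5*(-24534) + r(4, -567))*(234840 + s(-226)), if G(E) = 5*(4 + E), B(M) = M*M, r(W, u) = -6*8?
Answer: -28819095120 - 12271800*I*sqrt(226) ≈ -2.8819e+10 - 1.8449e+8*I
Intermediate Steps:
r(W, u) = -48
B(M) = M**2
G(E) = 20 + 5*E
s(C) = 100*sqrt(C) (s(C) = (20 + 5*(-4)**2)*sqrt(C) = (20 + 5*16)*sqrt(C) = (20 + 80)*sqrt(C) = 100*sqrt(C))
(5*(-24534) + r(4, -567))*(234840 + s(-226)) = (5*(-24534) - 48)*(234840 + 100*sqrt(-226)) = (-122670 - 48)*(234840 + 100*(I*sqrt(226))) = -122718*(234840 + 100*I*sqrt(226)) = -28819095120 - 12271800*I*sqrt(226)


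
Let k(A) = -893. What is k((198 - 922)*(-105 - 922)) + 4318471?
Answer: 4317578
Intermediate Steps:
k((198 - 922)*(-105 - 922)) + 4318471 = -893 + 4318471 = 4317578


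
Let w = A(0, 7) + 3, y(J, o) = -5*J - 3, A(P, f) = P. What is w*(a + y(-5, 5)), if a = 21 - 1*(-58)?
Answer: 303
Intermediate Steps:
y(J, o) = -3 - 5*J
a = 79 (a = 21 + 58 = 79)
w = 3 (w = 0 + 3 = 3)
w*(a + y(-5, 5)) = 3*(79 + (-3 - 5*(-5))) = 3*(79 + (-3 + 25)) = 3*(79 + 22) = 3*101 = 303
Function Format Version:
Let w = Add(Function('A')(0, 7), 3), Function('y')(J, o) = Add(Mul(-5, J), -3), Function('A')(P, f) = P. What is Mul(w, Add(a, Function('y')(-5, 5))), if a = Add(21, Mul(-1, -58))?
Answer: 303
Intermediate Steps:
Function('y')(J, o) = Add(-3, Mul(-5, J))
a = 79 (a = Add(21, 58) = 79)
w = 3 (w = Add(0, 3) = 3)
Mul(w, Add(a, Function('y')(-5, 5))) = Mul(3, Add(79, Add(-3, Mul(-5, -5)))) = Mul(3, Add(79, Add(-3, 25))) = Mul(3, Add(79, 22)) = Mul(3, 101) = 303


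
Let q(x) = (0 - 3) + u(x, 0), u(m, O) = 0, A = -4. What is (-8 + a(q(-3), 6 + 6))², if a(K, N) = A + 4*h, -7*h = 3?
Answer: 9216/49 ≈ 188.08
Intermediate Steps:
h = -3/7 (h = -⅐*3 = -3/7 ≈ -0.42857)
q(x) = -3 (q(x) = (0 - 3) + 0 = -3 + 0 = -3)
a(K, N) = -40/7 (a(K, N) = -4 + 4*(-3/7) = -4 - 12/7 = -40/7)
(-8 + a(q(-3), 6 + 6))² = (-8 - 40/7)² = (-96/7)² = 9216/49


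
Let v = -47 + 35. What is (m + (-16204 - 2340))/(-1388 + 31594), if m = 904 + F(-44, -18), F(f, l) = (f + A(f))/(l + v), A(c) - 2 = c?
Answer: -264557/453090 ≈ -0.58389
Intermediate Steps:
A(c) = 2 + c
v = -12
F(f, l) = (2 + 2*f)/(-12 + l) (F(f, l) = (f + (2 + f))/(l - 12) = (2 + 2*f)/(-12 + l))
m = 13603/15 (m = 904 + 2*(1 - 44)/(-12 - 18) = 904 + 2*(-43)/(-30) = 904 + 2*(-1/30)*(-43) = 904 + 43/15 = 13603/15 ≈ 906.87)
(m + (-16204 - 2340))/(-1388 + 31594) = (13603/15 + (-16204 - 2340))/(-1388 + 31594) = (13603/15 - 18544)/30206 = -264557/15*1/30206 = -264557/453090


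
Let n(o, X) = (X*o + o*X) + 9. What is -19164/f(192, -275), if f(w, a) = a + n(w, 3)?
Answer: -9582/443 ≈ -21.630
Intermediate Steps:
n(o, X) = 9 + 2*X*o (n(o, X) = (X*o + X*o) + 9 = 2*X*o + 9 = 9 + 2*X*o)
f(w, a) = 9 + a + 6*w (f(w, a) = a + (9 + 2*3*w) = a + (9 + 6*w) = 9 + a + 6*w)
-19164/f(192, -275) = -19164/(9 - 275 + 6*192) = -19164/(9 - 275 + 1152) = -19164/886 = -19164*1/886 = -9582/443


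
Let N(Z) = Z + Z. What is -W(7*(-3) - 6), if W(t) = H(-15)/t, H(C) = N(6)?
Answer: 4/9 ≈ 0.44444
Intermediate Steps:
N(Z) = 2*Z
H(C) = 12 (H(C) = 2*6 = 12)
W(t) = 12/t
-W(7*(-3) - 6) = -12/(7*(-3) - 6) = -12/(-21 - 6) = -12/(-27) = -12*(-1)/27 = -1*(-4/9) = 4/9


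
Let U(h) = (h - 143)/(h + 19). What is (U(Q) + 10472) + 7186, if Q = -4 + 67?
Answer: 723938/41 ≈ 17657.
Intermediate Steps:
Q = 63
U(h) = (-143 + h)/(19 + h)
(U(Q) + 10472) + 7186 = ((-143 + 63)/(19 + 63) + 10472) + 7186 = (-80/82 + 10472) + 7186 = ((1/82)*(-80) + 10472) + 7186 = (-40/41 + 10472) + 7186 = 429312/41 + 7186 = 723938/41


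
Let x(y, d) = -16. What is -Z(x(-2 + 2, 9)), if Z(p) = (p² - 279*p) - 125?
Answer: -4595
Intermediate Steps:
Z(p) = -125 + p² - 279*p
-Z(x(-2 + 2, 9)) = -(-125 + (-16)² - 279*(-16)) = -(-125 + 256 + 4464) = -1*4595 = -4595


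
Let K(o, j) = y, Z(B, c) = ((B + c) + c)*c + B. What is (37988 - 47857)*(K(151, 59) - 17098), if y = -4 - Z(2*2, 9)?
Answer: 170773176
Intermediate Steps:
Z(B, c) = B + c*(B + 2*c) (Z(B, c) = (B + 2*c)*c + B = c*(B + 2*c) + B = B + c*(B + 2*c))
y = -206 (y = -4 - (2*2 + 2*9² + (2*2)*9) = -4 - (4 + 2*81 + 4*9) = -4 - (4 + 162 + 36) = -4 - 1*202 = -4 - 202 = -206)
K(o, j) = -206
(37988 - 47857)*(K(151, 59) - 17098) = (37988 - 47857)*(-206 - 17098) = -9869*(-17304) = 170773176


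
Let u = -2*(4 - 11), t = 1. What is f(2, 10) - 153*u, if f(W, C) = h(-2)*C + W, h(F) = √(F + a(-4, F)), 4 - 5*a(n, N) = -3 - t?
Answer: -2140 + 2*I*√10 ≈ -2140.0 + 6.3246*I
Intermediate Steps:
u = 14 (u = -2*(-7) = 14)
a(n, N) = 8/5 (a(n, N) = ⅘ - (-3 - 1*1)/5 = ⅘ - (-3 - 1)/5 = ⅘ - ⅕*(-4) = ⅘ + ⅘ = 8/5)
h(F) = √(8/5 + F) (h(F) = √(F + 8/5) = √(8/5 + F))
f(W, C) = W + I*C*√10/5 (f(W, C) = (√(40 + 25*(-2))/5)*C + W = (√(40 - 50)/5)*C + W = (√(-10)/5)*C + W = ((I*√10)/5)*C + W = (I*√10/5)*C + W = I*C*√10/5 + W = W + I*C*√10/5)
f(2, 10) - 153*u = (2 + (⅕)*I*10*√10) - 153*14 = (2 + 2*I*√10) - 2142 = -2140 + 2*I*√10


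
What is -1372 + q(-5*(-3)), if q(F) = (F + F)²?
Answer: -472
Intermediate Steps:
q(F) = 4*F² (q(F) = (2*F)² = 4*F²)
-1372 + q(-5*(-3)) = -1372 + 4*(-5*(-3))² = -1372 + 4*15² = -1372 + 4*225 = -1372 + 900 = -472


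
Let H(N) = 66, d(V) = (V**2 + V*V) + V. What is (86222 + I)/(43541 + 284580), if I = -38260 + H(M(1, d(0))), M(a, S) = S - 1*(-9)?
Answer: 48028/328121 ≈ 0.14637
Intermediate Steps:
d(V) = V + 2*V**2 (d(V) = (V**2 + V**2) + V = 2*V**2 + V = V + 2*V**2)
M(a, S) = 9 + S (M(a, S) = S + 9 = 9 + S)
I = -38194 (I = -38260 + 66 = -38194)
(86222 + I)/(43541 + 284580) = (86222 - 38194)/(43541 + 284580) = 48028/328121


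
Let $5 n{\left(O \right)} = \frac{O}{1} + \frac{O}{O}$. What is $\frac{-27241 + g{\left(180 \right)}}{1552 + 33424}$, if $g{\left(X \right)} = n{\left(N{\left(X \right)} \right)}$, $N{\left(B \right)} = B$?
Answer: $- \frac{17003}{21860} \approx -0.77781$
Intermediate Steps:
$n{\left(O \right)} = \frac{1}{5} + \frac{O}{5}$ ($n{\left(O \right)} = \frac{\frac{O}{1} + \frac{O}{O}}{5} = \frac{O 1 + 1}{5} = \frac{O + 1}{5} = \frac{1 + O}{5} = \frac{1}{5} + \frac{O}{5}$)
$g{\left(X \right)} = \frac{1}{5} + \frac{X}{5}$
$\frac{-27241 + g{\left(180 \right)}}{1552 + 33424} = \frac{-27241 + \left(\frac{1}{5} + \frac{1}{5} \cdot 180\right)}{1552 + 33424} = \frac{-27241 + \left(\frac{1}{5} + 36\right)}{34976} = \left(-27241 + \frac{181}{5}\right) \frac{1}{34976} = \left(- \frac{136024}{5}\right) \frac{1}{34976} = - \frac{17003}{21860}$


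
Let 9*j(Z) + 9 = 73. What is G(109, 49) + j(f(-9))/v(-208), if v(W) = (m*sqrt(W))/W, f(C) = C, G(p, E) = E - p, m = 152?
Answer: -60 + 32*I*sqrt(13)/171 ≈ -60.0 + 0.67472*I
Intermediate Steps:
j(Z) = 64/9 (j(Z) = -1 + (1/9)*73 = -1 + 73/9 = 64/9)
v(W) = 152/sqrt(W) (v(W) = (152*sqrt(W))/W = 152/sqrt(W))
G(109, 49) + j(f(-9))/v(-208) = (49 - 1*109) + 64/(9*((152/sqrt(-208)))) = (49 - 109) + 64/(9*((152*(-I*sqrt(13)/52)))) = -60 + 64/(9*((-38*I*sqrt(13)/13))) = -60 + 64*(I*sqrt(13)/38)/9 = -60 + 32*I*sqrt(13)/171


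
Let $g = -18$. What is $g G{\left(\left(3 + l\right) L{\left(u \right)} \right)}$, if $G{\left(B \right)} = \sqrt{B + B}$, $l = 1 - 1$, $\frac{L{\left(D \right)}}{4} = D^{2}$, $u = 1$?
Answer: $- 36 \sqrt{6} \approx -88.182$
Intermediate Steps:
$L{\left(D \right)} = 4 D^{2}$
$l = 0$ ($l = 1 - 1 = 0$)
$G{\left(B \right)} = \sqrt{2} \sqrt{B}$ ($G{\left(B \right)} = \sqrt{2 B} = \sqrt{2} \sqrt{B}$)
$g G{\left(\left(3 + l\right) L{\left(u \right)} \right)} = - 18 \sqrt{2} \sqrt{\left(3 + 0\right) 4 \cdot 1^{2}} = - 18 \sqrt{2} \sqrt{3 \cdot 4 \cdot 1} = - 18 \sqrt{2} \sqrt{3 \cdot 4} = - 18 \sqrt{2} \sqrt{12} = - 18 \sqrt{2} \cdot 2 \sqrt{3} = - 18 \cdot 2 \sqrt{6} = - 36 \sqrt{6}$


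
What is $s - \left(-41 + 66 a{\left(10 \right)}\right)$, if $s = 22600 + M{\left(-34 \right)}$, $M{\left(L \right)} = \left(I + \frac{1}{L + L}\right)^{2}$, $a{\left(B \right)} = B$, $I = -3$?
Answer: $\frac{101682169}{4624} \approx 21990.0$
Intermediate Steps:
$M{\left(L \right)} = \left(-3 + \frac{1}{2 L}\right)^{2}$ ($M{\left(L \right)} = \left(-3 + \frac{1}{L + L}\right)^{2} = \left(-3 + \frac{1}{2 L}\right)^{2}$)
$s = \frac{104544425}{4624}$ ($s = 22600 + \frac{\left(-1 + 6 \left(-34\right)\right)^{2}}{4 \cdot 1156} = 22600 + \frac{1}{4} \cdot \frac{1}{1156} \left(-1 - 204\right)^{2} = 22600 + \frac{1}{4} \cdot \frac{1}{1156} \left(-205\right)^{2} = 22600 + \frac{1}{4} \cdot \frac{1}{1156} \cdot 42025 = 22600 + \frac{42025}{4624} = \frac{104544425}{4624} \approx 22609.0$)
$s - \left(-41 + 66 a{\left(10 \right)}\right) = \frac{104544425}{4624} + \left(41 - 660\right) = \frac{104544425}{4624} - 619 = \frac{101682169}{4624}$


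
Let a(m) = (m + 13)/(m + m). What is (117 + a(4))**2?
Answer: 908209/64 ≈ 14191.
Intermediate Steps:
a(m) = (13 + m)/(2*m) (a(m) = (13 + m)/((2*m)) = (13 + m)*(1/(2*m)) = (13 + m)/(2*m))
(117 + a(4))**2 = (117 + (1/2)*(13 + 4)/4)**2 = (117 + (1/2)*(1/4)*17)**2 = (117 + 17/8)**2 = (953/8)**2 = 908209/64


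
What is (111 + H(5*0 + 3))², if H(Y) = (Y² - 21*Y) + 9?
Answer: 4356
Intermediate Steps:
H(Y) = 9 + Y² - 21*Y
(111 + H(5*0 + 3))² = (111 + (9 + (5*0 + 3)² - 21*(5*0 + 3)))² = (111 + (9 + (0 + 3)² - 21*(0 + 3)))² = (111 + (9 + 3² - 21*3))² = (111 + (9 + 9 - 63))² = (111 - 45)² = 66² = 4356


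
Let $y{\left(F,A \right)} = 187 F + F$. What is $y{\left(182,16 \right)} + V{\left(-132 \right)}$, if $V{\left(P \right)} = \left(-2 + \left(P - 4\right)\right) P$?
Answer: $52432$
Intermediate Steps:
$V{\left(P \right)} = P \left(-6 + P\right)$ ($V{\left(P \right)} = \left(-2 + \left(P - 4\right)\right) P = \left(-2 + \left(-4 + P\right)\right) P = \left(-6 + P\right) P = P \left(-6 + P\right)$)
$y{\left(F,A \right)} = 188 F$
$y{\left(182,16 \right)} + V{\left(-132 \right)} = 188 \cdot 182 - 132 \left(-6 - 132\right) = 34216 - -18216 = 34216 + 18216 = 52432$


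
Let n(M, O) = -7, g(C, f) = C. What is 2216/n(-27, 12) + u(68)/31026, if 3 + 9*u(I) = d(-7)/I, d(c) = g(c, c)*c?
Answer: -42077214077/132915384 ≈ -316.57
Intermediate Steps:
d(c) = c² (d(c) = c*c = c²)
u(I) = -⅓ + 49/(9*I) (u(I) = -⅓ + ((-7)²/I)/9 = -⅓ + (49/I)/9 = -⅓ + 49/(9*I))
2216/n(-27, 12) + u(68)/31026 = 2216/(-7) + ((⅑)*(49 - 3*68)/68)/31026 = 2216*(-⅐) + ((⅑)*(1/68)*(49 - 204))*(1/31026) = -2216/7 + ((⅑)*(1/68)*(-155))*(1/31026) = -2216/7 - 155/612*1/31026 = -2216/7 - 155/18987912 = -42077214077/132915384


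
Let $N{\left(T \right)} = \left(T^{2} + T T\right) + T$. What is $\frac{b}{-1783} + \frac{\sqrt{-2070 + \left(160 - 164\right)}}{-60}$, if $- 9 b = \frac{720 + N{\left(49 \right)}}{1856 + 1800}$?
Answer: $\frac{619}{6518648} - \frac{i \sqrt{2074}}{60} \approx 9.4958 \cdot 10^{-5} - 0.75902 i$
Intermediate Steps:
$N{\left(T \right)} = T + 2 T^{2}$ ($N{\left(T \right)} = \left(T^{2} + T^{2}\right) + T = 2 T^{2} + T = T + 2 T^{2}$)
$b = - \frac{619}{3656}$ ($b = - \frac{\left(720 + 49 \left(1 + 2 \cdot 49\right)\right) \frac{1}{1856 + 1800}}{9} = - \frac{\left(720 + 49 \left(1 + 98\right)\right) \frac{1}{3656}}{9} = - \frac{\left(720 + 49 \cdot 99\right) \frac{1}{3656}}{9} = - \frac{\left(720 + 4851\right) \frac{1}{3656}}{9} = - \frac{5571 \cdot \frac{1}{3656}}{9} = \left(- \frac{1}{9}\right) \frac{5571}{3656} = - \frac{619}{3656} \approx -0.16931$)
$\frac{b}{-1783} + \frac{\sqrt{-2070 + \left(160 - 164\right)}}{-60} = - \frac{619}{3656 \left(-1783\right)} + \frac{\sqrt{-2070 + \left(160 - 164\right)}}{-60} = \left(- \frac{619}{3656}\right) \left(- \frac{1}{1783}\right) + \sqrt{-2070 - 4} \left(- \frac{1}{60}\right) = \frac{619}{6518648} + \sqrt{-2074} \left(- \frac{1}{60}\right) = \frac{619}{6518648} + i \sqrt{2074} \left(- \frac{1}{60}\right) = \frac{619}{6518648} - \frac{i \sqrt{2074}}{60}$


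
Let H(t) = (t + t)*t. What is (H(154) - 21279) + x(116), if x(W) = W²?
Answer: 39609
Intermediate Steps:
H(t) = 2*t² (H(t) = (2*t)*t = 2*t²)
(H(154) - 21279) + x(116) = (2*154² - 21279) + 116² = (2*23716 - 21279) + 13456 = (47432 - 21279) + 13456 = 26153 + 13456 = 39609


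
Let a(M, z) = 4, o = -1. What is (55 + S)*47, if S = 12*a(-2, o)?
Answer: 4841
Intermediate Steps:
S = 48 (S = 12*4 = 48)
(55 + S)*47 = (55 + 48)*47 = 103*47 = 4841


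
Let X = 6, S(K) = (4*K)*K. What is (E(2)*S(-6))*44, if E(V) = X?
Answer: 38016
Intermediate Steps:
S(K) = 4*K²
E(V) = 6
(E(2)*S(-6))*44 = (6*(4*(-6)²))*44 = (6*(4*36))*44 = (6*144)*44 = 864*44 = 38016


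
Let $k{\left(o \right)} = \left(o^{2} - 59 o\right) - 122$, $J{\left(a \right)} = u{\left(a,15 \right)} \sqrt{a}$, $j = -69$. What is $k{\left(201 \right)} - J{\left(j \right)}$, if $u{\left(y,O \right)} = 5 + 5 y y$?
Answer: $28420 - 23810 i \sqrt{69} \approx 28420.0 - 1.9778 \cdot 10^{5} i$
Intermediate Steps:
$u{\left(y,O \right)} = 5 + 5 y^{2}$
$J{\left(a \right)} = \sqrt{a} \left(5 + 5 a^{2}\right)$ ($J{\left(a \right)} = \left(5 + 5 a^{2}\right) \sqrt{a} = \sqrt{a} \left(5 + 5 a^{2}\right)$)
$k{\left(o \right)} = -122 + o^{2} - 59 o$
$k{\left(201 \right)} - J{\left(j \right)} = \left(-122 + 201^{2} - 11859\right) - 5 \sqrt{-69} \left(1 + \left(-69\right)^{2}\right) = \left(-122 + 40401 - 11859\right) - 5 i \sqrt{69} \left(1 + 4761\right) = 28420 - 5 i \sqrt{69} \cdot 4762 = 28420 - 23810 i \sqrt{69}$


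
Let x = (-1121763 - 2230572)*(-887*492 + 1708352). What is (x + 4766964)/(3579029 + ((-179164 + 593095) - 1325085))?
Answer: -4263991031616/2667875 ≈ -1.5983e+6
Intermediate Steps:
x = -4263995798580 (x = -3352335*(-436404 + 1708352) = -3352335*1271948 = -4263995798580)
(x + 4766964)/(3579029 + ((-179164 + 593095) - 1325085)) = (-4263995798580 + 4766964)/(3579029 + ((-179164 + 593095) - 1325085)) = -4263991031616/(3579029 + (413931 - 1325085)) = -4263991031616/(3579029 - 911154) = -4263991031616/2667875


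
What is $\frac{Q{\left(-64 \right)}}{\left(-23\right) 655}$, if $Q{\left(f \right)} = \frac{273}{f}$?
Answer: $\frac{273}{964160} \approx 0.00028315$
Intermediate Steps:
$\frac{Q{\left(-64 \right)}}{\left(-23\right) 655} = \frac{273 \frac{1}{-64}}{\left(-23\right) 655} = \frac{273 \left(- \frac{1}{64}\right)}{-15065} = \left(- \frac{273}{64}\right) \left(- \frac{1}{15065}\right) = \frac{273}{964160}$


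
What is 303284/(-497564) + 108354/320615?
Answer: -10831087501/39881620465 ≈ -0.27158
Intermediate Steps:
303284/(-497564) + 108354/320615 = 303284*(-1/497564) + 108354*(1/320615) = -75821/124391 + 108354/320615 = -10831087501/39881620465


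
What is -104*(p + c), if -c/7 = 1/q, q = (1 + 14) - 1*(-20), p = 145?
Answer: -75296/5 ≈ -15059.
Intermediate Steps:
q = 35 (q = 15 + 20 = 35)
c = -1/5 (c = -7/35 = -7*1/35 = -1/5 ≈ -0.20000)
-104*(p + c) = -104*(145 - 1/5) = -104*724/5 = -75296/5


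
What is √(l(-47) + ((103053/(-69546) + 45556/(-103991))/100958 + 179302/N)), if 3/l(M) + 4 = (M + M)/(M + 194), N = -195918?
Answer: 5*I*√8531436798091513030347529712119125120309/369541685841721964142 ≈ 1.2497*I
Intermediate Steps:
l(M) = 3/(-4 + 2*M/(194 + M)) (l(M) = 3/(-4 + (M + M)/(M + 194)) = 3/(-4 + (2*M)/(194 + M)) = 3/(-4 + 2*M/(194 + M)))
√(l(-47) + ((103053/(-69546) + 45556/(-103991))/100958 + 179302/N)) = √(3*(-194 - 1*(-47))/(2*(388 - 47)) + ((103053/(-69546) + 45556/(-103991))/100958 + 179302/(-195918))) = √((3/2)*(-194 + 47)/341 + ((103053*(-1/69546) + 45556*(-1/103991))*(1/100958) + 179302*(-1/195918))) = √((3/2)*(1/341)*(-147) + ((-34351/23182 - 45556/103991)*(1/100958) - 89651/97959)) = √(-441/682 + (-4628274033/2410719362*1/100958 - 89651/97959)) = √(-441/682 + (-4628274033/243381405348796 - 89651/97959)) = √(-441/682 - 21819839752020908843/23841399086562707364) = √(-1154326714002382444475/739083371683443928284) = 5*I*√8531436798091513030347529712119125120309/369541685841721964142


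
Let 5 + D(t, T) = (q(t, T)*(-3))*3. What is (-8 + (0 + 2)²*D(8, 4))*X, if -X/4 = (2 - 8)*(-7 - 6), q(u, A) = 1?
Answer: 19968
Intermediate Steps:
D(t, T) = -14 (D(t, T) = -5 + (1*(-3))*3 = -5 - 3*3 = -5 - 9 = -14)
X = -312 (X = -4*(2 - 8)*(-7 - 6) = -(-24)*(-13) = -4*78 = -312)
(-8 + (0 + 2)²*D(8, 4))*X = (-8 + (0 + 2)²*(-14))*(-312) = (-8 + 2²*(-14))*(-312) = (-8 + 4*(-14))*(-312) = (-8 - 56)*(-312) = -64*(-312) = 19968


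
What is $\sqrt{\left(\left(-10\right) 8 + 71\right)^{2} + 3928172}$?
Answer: $\sqrt{3928253} \approx 1982.0$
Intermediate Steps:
$\sqrt{\left(\left(-10\right) 8 + 71\right)^{2} + 3928172} = \sqrt{\left(-80 + 71\right)^{2} + 3928172} = \sqrt{\left(-9\right)^{2} + 3928172} = \sqrt{81 + 3928172} = \sqrt{3928253}$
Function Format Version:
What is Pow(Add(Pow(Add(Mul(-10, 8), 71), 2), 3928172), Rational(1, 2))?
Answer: Pow(3928253, Rational(1, 2)) ≈ 1982.0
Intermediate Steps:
Pow(Add(Pow(Add(Mul(-10, 8), 71), 2), 3928172), Rational(1, 2)) = Pow(Add(Pow(Add(-80, 71), 2), 3928172), Rational(1, 2)) = Pow(Add(Pow(-9, 2), 3928172), Rational(1, 2)) = Pow(Add(81, 3928172), Rational(1, 2)) = Pow(3928253, Rational(1, 2))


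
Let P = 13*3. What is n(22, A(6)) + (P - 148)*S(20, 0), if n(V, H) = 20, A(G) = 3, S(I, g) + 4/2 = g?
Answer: 238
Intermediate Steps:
P = 39
S(I, g) = -2 + g
n(22, A(6)) + (P - 148)*S(20, 0) = 20 + (39 - 148)*(-2 + 0) = 20 - 109*(-2) = 20 + 218 = 238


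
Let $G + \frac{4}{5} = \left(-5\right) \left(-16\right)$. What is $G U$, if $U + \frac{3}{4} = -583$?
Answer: $-46233$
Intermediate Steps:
$G = \frac{396}{5}$ ($G = - \frac{4}{5} - -80 = - \frac{4}{5} + 80 = \frac{396}{5} \approx 79.2$)
$U = - \frac{2335}{4}$ ($U = - \frac{3}{4} - 583 = - \frac{2335}{4} \approx -583.75$)
$G U = \frac{396}{5} \left(- \frac{2335}{4}\right) = -46233$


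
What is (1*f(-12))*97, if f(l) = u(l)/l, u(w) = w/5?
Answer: 97/5 ≈ 19.400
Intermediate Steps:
u(w) = w/5 (u(w) = w*(1/5) = w/5)
f(l) = 1/5 (f(l) = (l/5)/l = 1/5)
(1*f(-12))*97 = (1*(1/5))*97 = (1/5)*97 = 97/5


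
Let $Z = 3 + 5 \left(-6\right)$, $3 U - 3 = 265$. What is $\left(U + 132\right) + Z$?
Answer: $\frac{583}{3} \approx 194.33$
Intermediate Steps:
$U = \frac{268}{3}$ ($U = 1 + \frac{1}{3} \cdot 265 = 1 + \frac{265}{3} = \frac{268}{3} \approx 89.333$)
$Z = -27$ ($Z = 3 - 30 = -27$)
$\left(U + 132\right) + Z = \left(\frac{268}{3} + 132\right) - 27 = \frac{664}{3} - 27 = \frac{583}{3}$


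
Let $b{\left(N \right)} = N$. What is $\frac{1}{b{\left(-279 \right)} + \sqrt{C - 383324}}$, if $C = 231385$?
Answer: $- \frac{279}{229780} - \frac{i \sqrt{151939}}{229780} \approx -0.0012142 - 0.0016964 i$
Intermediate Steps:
$\frac{1}{b{\left(-279 \right)} + \sqrt{C - 383324}} = \frac{1}{-279 + \sqrt{231385 - 383324}} = \frac{1}{-279 + \sqrt{-151939}} = \frac{1}{-279 + i \sqrt{151939}}$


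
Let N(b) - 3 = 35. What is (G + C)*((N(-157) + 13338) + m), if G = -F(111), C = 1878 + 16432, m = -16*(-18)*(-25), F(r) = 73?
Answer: 112631712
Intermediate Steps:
N(b) = 38 (N(b) = 3 + 35 = 38)
m = -7200 (m = 288*(-25) = -7200)
C = 18310
G = -73 (G = -1*73 = -73)
(G + C)*((N(-157) + 13338) + m) = (-73 + 18310)*((38 + 13338) - 7200) = 18237*(13376 - 7200) = 18237*6176 = 112631712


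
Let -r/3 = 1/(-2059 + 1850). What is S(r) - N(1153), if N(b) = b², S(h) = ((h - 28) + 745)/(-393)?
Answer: -36397938963/27379 ≈ -1.3294e+6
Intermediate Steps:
r = 3/209 (r = -3/(-2059 + 1850) = -3/(-209) = -3*(-1/209) = 3/209 ≈ 0.014354)
S(h) = -239/131 - h/393 (S(h) = ((-28 + h) + 745)*(-1/393) = (717 + h)*(-1/393) = -239/131 - h/393)
S(r) - N(1153) = (-239/131 - 1/393*3/209) - 1*1153² = (-239/131 - 1/27379) - 1*1329409 = -49952/27379 - 1329409 = -36397938963/27379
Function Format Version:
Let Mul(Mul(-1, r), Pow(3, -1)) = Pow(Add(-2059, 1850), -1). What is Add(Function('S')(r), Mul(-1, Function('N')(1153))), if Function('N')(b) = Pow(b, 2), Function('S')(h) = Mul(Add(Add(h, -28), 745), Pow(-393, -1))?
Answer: Rational(-36397938963, 27379) ≈ -1.3294e+6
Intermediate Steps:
r = Rational(3, 209) (r = Mul(-3, Pow(Add(-2059, 1850), -1)) = Mul(-3, Pow(-209, -1)) = Mul(-3, Rational(-1, 209)) = Rational(3, 209) ≈ 0.014354)
Function('S')(h) = Add(Rational(-239, 131), Mul(Rational(-1, 393), h)) (Function('S')(h) = Mul(Add(Add(-28, h), 745), Rational(-1, 393)) = Mul(Add(717, h), Rational(-1, 393)) = Add(Rational(-239, 131), Mul(Rational(-1, 393), h)))
Add(Function('S')(r), Mul(-1, Function('N')(1153))) = Add(Add(Rational(-239, 131), Mul(Rational(-1, 393), Rational(3, 209))), Mul(-1, Pow(1153, 2))) = Add(Add(Rational(-239, 131), Rational(-1, 27379)), Mul(-1, 1329409)) = Add(Rational(-49952, 27379), -1329409) = Rational(-36397938963, 27379)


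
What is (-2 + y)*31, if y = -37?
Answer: -1209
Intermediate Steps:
(-2 + y)*31 = (-2 - 37)*31 = -39*31 = -1209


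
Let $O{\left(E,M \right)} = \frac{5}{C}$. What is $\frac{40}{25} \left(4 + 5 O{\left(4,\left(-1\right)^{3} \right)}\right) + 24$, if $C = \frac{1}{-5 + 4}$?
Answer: $- \frac{48}{5} \approx -9.6$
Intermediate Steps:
$C = -1$ ($C = \frac{1}{-1} = -1$)
$O{\left(E,M \right)} = -5$ ($O{\left(E,M \right)} = \frac{5}{-1} = 5 \left(-1\right) = -5$)
$\frac{40}{25} \left(4 + 5 O{\left(4,\left(-1\right)^{3} \right)}\right) + 24 = \frac{40}{25} \left(4 + 5 \left(-5\right)\right) + 24 = 40 \cdot \frac{1}{25} \left(4 - 25\right) + 24 = \frac{8}{5} \left(-21\right) + 24 = - \frac{168}{5} + 24 = - \frac{48}{5}$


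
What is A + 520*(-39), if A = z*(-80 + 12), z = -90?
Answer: -14160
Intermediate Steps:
A = 6120 (A = -90*(-80 + 12) = -90*(-68) = 6120)
A + 520*(-39) = 6120 + 520*(-39) = 6120 - 20280 = -14160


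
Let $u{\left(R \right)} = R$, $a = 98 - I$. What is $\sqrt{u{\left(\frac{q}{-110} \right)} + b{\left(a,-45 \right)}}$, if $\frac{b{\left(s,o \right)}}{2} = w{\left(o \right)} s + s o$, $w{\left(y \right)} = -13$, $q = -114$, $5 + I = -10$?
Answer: $\frac{i \sqrt{39648565}}{55} \approx 114.49 i$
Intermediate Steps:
$I = -15$ ($I = -5 - 10 = -15$)
$a = 113$ ($a = 98 - -15 = 98 + 15 = 113$)
$b{\left(s,o \right)} = - 26 s + 2 o s$ ($b{\left(s,o \right)} = 2 \left(- 13 s + s o\right) = 2 \left(- 13 s + o s\right) = - 26 s + 2 o s$)
$\sqrt{u{\left(\frac{q}{-110} \right)} + b{\left(a,-45 \right)}} = \sqrt{- \frac{114}{-110} + 2 \cdot 113 \left(-13 - 45\right)} = \sqrt{\left(-114\right) \left(- \frac{1}{110}\right) + 2 \cdot 113 \left(-58\right)} = \sqrt{\frac{57}{55} - 13108} = \sqrt{- \frac{720883}{55}} = \frac{i \sqrt{39648565}}{55}$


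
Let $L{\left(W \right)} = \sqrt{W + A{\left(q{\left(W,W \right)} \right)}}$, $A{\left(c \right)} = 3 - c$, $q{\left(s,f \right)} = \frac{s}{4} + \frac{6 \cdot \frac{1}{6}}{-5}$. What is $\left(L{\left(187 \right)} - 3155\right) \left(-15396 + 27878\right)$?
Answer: $-39380710 + \frac{6241 \sqrt{14345}}{5} \approx -3.9231 \cdot 10^{7}$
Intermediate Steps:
$q{\left(s,f \right)} = - \frac{1}{5} + \frac{s}{4}$ ($q{\left(s,f \right)} = s \frac{1}{4} + 6 \cdot \frac{1}{6} \left(- \frac{1}{5}\right) = \frac{s}{4} + 1 \left(- \frac{1}{5}\right) = \frac{s}{4} - \frac{1}{5} = - \frac{1}{5} + \frac{s}{4}$)
$L{\left(W \right)} = \sqrt{\frac{16}{5} + \frac{3 W}{4}}$ ($L{\left(W \right)} = \sqrt{W - \left(- \frac{16}{5} + \frac{W}{4}\right)} = \sqrt{\frac{16}{5} + \frac{3 W}{4}}$)
$\left(L{\left(187 \right)} - 3155\right) \left(-15396 + 27878\right) = \left(\frac{\sqrt{320 + 75 \cdot 187}}{10} - 3155\right) \left(-15396 + 27878\right) = \left(\frac{\sqrt{320 + 14025}}{10} - 3155\right) 12482 = \left(\frac{\sqrt{14345}}{10} - 3155\right) 12482 = \left(-3155 + \frac{\sqrt{14345}}{10}\right) 12482 = -39380710 + \frac{6241 \sqrt{14345}}{5}$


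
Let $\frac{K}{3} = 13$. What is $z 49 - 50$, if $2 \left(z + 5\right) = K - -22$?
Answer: $\frac{2399}{2} \approx 1199.5$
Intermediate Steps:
$K = 39$ ($K = 3 \cdot 13 = 39$)
$z = \frac{51}{2}$ ($z = -5 + \frac{39 - -22}{2} = -5 + \frac{39 + 22}{2} = -5 + \frac{1}{2} \cdot 61 = -5 + \frac{61}{2} = \frac{51}{2} \approx 25.5$)
$z 49 - 50 = \frac{51}{2} \cdot 49 - 50 = \frac{2499}{2} - 50 = \frac{2399}{2}$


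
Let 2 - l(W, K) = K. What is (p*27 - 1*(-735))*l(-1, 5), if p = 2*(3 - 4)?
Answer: -2043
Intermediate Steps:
l(W, K) = 2 - K
p = -2 (p = 2*(-1) = -2)
(p*27 - 1*(-735))*l(-1, 5) = (-2*27 - 1*(-735))*(2 - 1*5) = (-54 + 735)*(2 - 5) = 681*(-3) = -2043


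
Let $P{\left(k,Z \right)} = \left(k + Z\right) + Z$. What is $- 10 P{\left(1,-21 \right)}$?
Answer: $410$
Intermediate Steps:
$P{\left(k,Z \right)} = k + 2 Z$ ($P{\left(k,Z \right)} = \left(Z + k\right) + Z = k + 2 Z$)
$- 10 P{\left(1,-21 \right)} = - 10 \left(1 + 2 \left(-21\right)\right) = - 10 \left(1 - 42\right) = \left(-10\right) \left(-41\right) = 410$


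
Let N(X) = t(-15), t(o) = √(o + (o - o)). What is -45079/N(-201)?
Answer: 45079*I*√15/15 ≈ 11639.0*I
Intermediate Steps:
t(o) = √o (t(o) = √(o + 0) = √o)
N(X) = I*√15 (N(X) = √(-15) = I*√15)
-45079/N(-201) = -45079*(-I*√15/15) = -(-45079)*I*√15/15 = 45079*I*√15/15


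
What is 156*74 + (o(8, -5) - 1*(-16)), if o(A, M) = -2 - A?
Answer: 11550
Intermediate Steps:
156*74 + (o(8, -5) - 1*(-16)) = 156*74 + ((-2 - 1*8) - 1*(-16)) = 11544 + ((-2 - 8) + 16) = 11544 + (-10 + 16) = 11544 + 6 = 11550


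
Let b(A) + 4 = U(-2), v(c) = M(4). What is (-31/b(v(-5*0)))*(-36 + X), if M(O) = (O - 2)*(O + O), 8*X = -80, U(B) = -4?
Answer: -713/4 ≈ -178.25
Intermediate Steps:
X = -10 (X = (1/8)*(-80) = -10)
M(O) = 2*O*(-2 + O) (M(O) = (-2 + O)*(2*O) = 2*O*(-2 + O))
v(c) = 16 (v(c) = 2*4*(-2 + 4) = 2*4*2 = 16)
b(A) = -8 (b(A) = -4 - 4 = -8)
(-31/b(v(-5*0)))*(-36 + X) = (-31/(-8))*(-36 - 10) = -31*(-1/8)*(-46) = (31/8)*(-46) = -713/4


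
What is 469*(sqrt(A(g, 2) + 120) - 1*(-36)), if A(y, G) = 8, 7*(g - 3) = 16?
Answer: 16884 + 3752*sqrt(2) ≈ 22190.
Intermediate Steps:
g = 37/7 (g = 3 + (1/7)*16 = 3 + 16/7 = 37/7 ≈ 5.2857)
469*(sqrt(A(g, 2) + 120) - 1*(-36)) = 469*(sqrt(8 + 120) - 1*(-36)) = 469*(sqrt(128) + 36) = 469*(8*sqrt(2) + 36) = 469*(36 + 8*sqrt(2)) = 16884 + 3752*sqrt(2)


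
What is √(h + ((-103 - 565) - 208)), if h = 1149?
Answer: √273 ≈ 16.523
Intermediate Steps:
√(h + ((-103 - 565) - 208)) = √(1149 + ((-103 - 565) - 208)) = √(1149 + (-668 - 208)) = √(1149 - 876) = √273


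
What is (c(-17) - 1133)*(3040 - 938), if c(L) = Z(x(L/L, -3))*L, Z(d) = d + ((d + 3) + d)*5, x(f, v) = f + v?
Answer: -2131428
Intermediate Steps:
Z(d) = 15 + 11*d (Z(d) = d + ((3 + d) + d)*5 = d + (3 + 2*d)*5 = d + (15 + 10*d) = 15 + 11*d)
c(L) = -7*L (c(L) = (15 + 11*(L/L - 3))*L = (15 + 11*(1 - 3))*L = (15 + 11*(-2))*L = (15 - 22)*L = -7*L)
(c(-17) - 1133)*(3040 - 938) = (-7*(-17) - 1133)*(3040 - 938) = (119 - 1133)*2102 = -1014*2102 = -2131428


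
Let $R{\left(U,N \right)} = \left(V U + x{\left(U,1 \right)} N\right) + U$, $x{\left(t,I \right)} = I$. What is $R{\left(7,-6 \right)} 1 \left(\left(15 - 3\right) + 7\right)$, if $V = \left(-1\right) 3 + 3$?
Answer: $19$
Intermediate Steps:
$V = 0$ ($V = -3 + 3 = 0$)
$R{\left(U,N \right)} = N + U$ ($R{\left(U,N \right)} = \left(0 U + 1 N\right) + U = \left(0 + N\right) + U = N + U$)
$R{\left(7,-6 \right)} 1 \left(\left(15 - 3\right) + 7\right) = \left(-6 + 7\right) 1 \left(\left(15 - 3\right) + 7\right) = 1 \cdot 1 \left(12 + 7\right) = 1 \cdot 19 = 19$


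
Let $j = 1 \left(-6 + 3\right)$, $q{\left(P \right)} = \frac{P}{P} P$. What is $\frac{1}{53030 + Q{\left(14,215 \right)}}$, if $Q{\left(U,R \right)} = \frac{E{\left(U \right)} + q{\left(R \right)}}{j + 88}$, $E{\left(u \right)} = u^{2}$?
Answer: $\frac{85}{4507961} \approx 1.8856 \cdot 10^{-5}$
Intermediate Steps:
$q{\left(P \right)} = P$ ($q{\left(P \right)} = 1 P = P$)
$j = -3$ ($j = 1 \left(-3\right) = -3$)
$Q{\left(U,R \right)} = \frac{R}{85} + \frac{U^{2}}{85}$ ($Q{\left(U,R \right)} = \frac{U^{2} + R}{-3 + 88} = \frac{R + U^{2}}{85} = \left(R + U^{2}\right) \frac{1}{85} = \frac{R}{85} + \frac{U^{2}}{85}$)
$\frac{1}{53030 + Q{\left(14,215 \right)}} = \frac{1}{53030 + \left(\frac{1}{85} \cdot 215 + \frac{14^{2}}{85}\right)} = \frac{1}{53030 + \left(\frac{43}{17} + \frac{1}{85} \cdot 196\right)} = \frac{1}{53030 + \left(\frac{43}{17} + \frac{196}{85}\right)} = \frac{1}{53030 + \frac{411}{85}} = \frac{1}{\frac{4507961}{85}} = \frac{85}{4507961}$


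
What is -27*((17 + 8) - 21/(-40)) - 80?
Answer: -30767/40 ≈ -769.17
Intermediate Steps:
-27*((17 + 8) - 21/(-40)) - 80 = -27*(25 - 21*(-1/40)) - 80 = -27*(25 + 21/40) - 80 = -27*1021/40 - 80 = -27567/40 - 80 = -30767/40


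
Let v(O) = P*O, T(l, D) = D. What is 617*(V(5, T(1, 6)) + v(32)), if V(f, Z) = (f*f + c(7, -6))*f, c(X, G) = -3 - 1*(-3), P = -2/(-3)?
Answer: 270863/3 ≈ 90288.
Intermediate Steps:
P = 2/3 (P = -2*(-1/3) = 2/3 ≈ 0.66667)
c(X, G) = 0 (c(X, G) = -3 + 3 = 0)
v(O) = 2*O/3
V(f, Z) = f**3 (V(f, Z) = (f*f + 0)*f = (f**2 + 0)*f = f**2*f = f**3)
617*(V(5, T(1, 6)) + v(32)) = 617*(5**3 + (2/3)*32) = 617*(125 + 64/3) = 617*(439/3) = 270863/3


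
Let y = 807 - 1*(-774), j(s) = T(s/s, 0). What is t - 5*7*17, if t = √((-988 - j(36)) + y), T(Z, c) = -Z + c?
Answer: -595 + 3*√66 ≈ -570.63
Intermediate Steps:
T(Z, c) = c - Z
j(s) = -1 (j(s) = 0 - s/s = 0 - 1*1 = 0 - 1 = -1)
y = 1581 (y = 807 + 774 = 1581)
t = 3*√66 (t = √((-988 - 1*(-1)) + 1581) = √((-988 + 1) + 1581) = √(-987 + 1581) = √594 = 3*√66 ≈ 24.372)
t - 5*7*17 = 3*√66 - 5*7*17 = 3*√66 - 35*17 = 3*√66 - 1*595 = 3*√66 - 595 = -595 + 3*√66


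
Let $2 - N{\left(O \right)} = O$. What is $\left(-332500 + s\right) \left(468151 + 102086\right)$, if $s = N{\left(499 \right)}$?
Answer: $-189887210289$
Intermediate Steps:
$N{\left(O \right)} = 2 - O$
$s = -497$ ($s = 2 - 499 = -497$)
$\left(-332500 + s\right) \left(468151 + 102086\right) = \left(-332500 - 497\right) \left(468151 + 102086\right) = \left(-332997\right) 570237 = -189887210289$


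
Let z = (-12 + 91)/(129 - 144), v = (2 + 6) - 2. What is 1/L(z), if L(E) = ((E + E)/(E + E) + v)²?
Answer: 1/49 ≈ 0.020408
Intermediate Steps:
v = 6 (v = 8 - 2 = 6)
z = -79/15 (z = 79/(-15) = 79*(-1/15) = -79/15 ≈ -5.2667)
L(E) = 49 (L(E) = ((E + E)/(E + E) + 6)² = ((2*E)/((2*E)) + 6)² = ((2*E)*(1/(2*E)) + 6)² = (1 + 6)² = 7² = 49)
1/L(z) = 1/49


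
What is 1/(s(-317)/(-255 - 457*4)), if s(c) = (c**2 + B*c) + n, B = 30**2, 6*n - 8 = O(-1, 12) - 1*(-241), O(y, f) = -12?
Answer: 4166/369543 ≈ 0.011273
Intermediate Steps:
n = 79/2 (n = 4/3 + (-12 - 1*(-241))/6 = 4/3 + (-12 + 241)/6 = 4/3 + (1/6)*229 = 4/3 + 229/6 = 79/2 ≈ 39.500)
B = 900
s(c) = 79/2 + c**2 + 900*c (s(c) = (c**2 + 900*c) + 79/2 = 79/2 + c**2 + 900*c)
1/(s(-317)/(-255 - 457*4)) = 1/((79/2 + (-317)**2 + 900*(-317))/(-255 - 457*4)) = 1/((79/2 + 100489 - 285300)/(-255 - 1828)) = 1/(-369543/2/(-2083)) = 1/(-369543/2*(-1/2083)) = 1/(369543/4166) = 4166/369543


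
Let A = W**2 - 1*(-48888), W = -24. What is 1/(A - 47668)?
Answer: 1/1796 ≈ 0.00055679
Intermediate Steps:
A = 49464 (A = (-24)**2 - 1*(-48888) = 576 + 48888 = 49464)
1/(A - 47668) = 1/(49464 - 47668) = 1/1796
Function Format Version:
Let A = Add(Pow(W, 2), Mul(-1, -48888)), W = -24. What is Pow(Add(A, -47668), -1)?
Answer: Rational(1, 1796) ≈ 0.00055679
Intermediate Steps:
A = 49464 (A = Add(Pow(-24, 2), Mul(-1, -48888)) = Add(576, 48888) = 49464)
Pow(Add(A, -47668), -1) = Pow(Add(49464, -47668), -1) = Pow(1796, -1) = Rational(1, 1796)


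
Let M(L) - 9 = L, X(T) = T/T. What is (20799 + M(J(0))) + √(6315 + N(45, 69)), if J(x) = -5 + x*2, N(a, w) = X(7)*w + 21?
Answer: 20803 + √6405 ≈ 20883.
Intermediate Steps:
X(T) = 1
N(a, w) = 21 + w (N(a, w) = 1*w + 21 = w + 21 = 21 + w)
J(x) = -5 + 2*x
M(L) = 9 + L
(20799 + M(J(0))) + √(6315 + N(45, 69)) = (20799 + (9 + (-5 + 2*0))) + √(6315 + (21 + 69)) = (20799 + (9 + (-5 + 0))) + √(6315 + 90) = (20799 + (9 - 5)) + √6405 = (20799 + 4) + √6405 = 20803 + √6405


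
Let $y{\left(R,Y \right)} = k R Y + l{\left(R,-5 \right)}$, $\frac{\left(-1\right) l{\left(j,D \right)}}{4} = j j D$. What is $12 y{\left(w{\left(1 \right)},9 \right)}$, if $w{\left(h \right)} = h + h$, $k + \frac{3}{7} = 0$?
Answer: $\frac{6072}{7} \approx 867.43$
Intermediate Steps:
$k = - \frac{3}{7}$ ($k = - \frac{3}{7} + 0 = - \frac{3}{7} \approx -0.42857$)
$w{\left(h \right)} = 2 h$
$l{\left(j,D \right)} = - 4 D j^{2}$ ($l{\left(j,D \right)} = - 4 j j D = - 4 j^{2} D = - 4 D j^{2}$)
$y{\left(R,Y \right)} = 20 R^{2} - \frac{3 R Y}{7}$ ($y{\left(R,Y \right)} = - \frac{3 R}{7} Y - - 20 R^{2} = - \frac{3 R Y}{7} + 20 R^{2} = 20 R^{2} - \frac{3 R Y}{7}$)
$12 y{\left(w{\left(1 \right)},9 \right)} = 12 \frac{2 \cdot 1 \left(\left(-3\right) 9 + 140 \cdot 2 \cdot 1\right)}{7} = 12 \cdot \frac{1}{7} \cdot 2 \left(-27 + 140 \cdot 2\right) = 12 \cdot \frac{1}{7} \cdot 2 \left(-27 + 280\right) = 12 \cdot \frac{1}{7} \cdot 2 \cdot 253 = 12 \cdot \frac{506}{7} = \frac{6072}{7}$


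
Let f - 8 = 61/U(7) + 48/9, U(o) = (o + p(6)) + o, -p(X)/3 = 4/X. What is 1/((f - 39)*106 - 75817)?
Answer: -6/467993 ≈ -1.2821e-5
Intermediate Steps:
p(X) = -12/X
U(o) = -2 + 2*o (U(o) = (o - 12/6) + o = (o - 12*⅙) + o = (o - 2) + o = (-2 + o) + o = -2 + 2*o)
f = 221/12 (f = 8 + (61/(-2 + 2*7) + 48/9) = 8 + (61/(-2 + 14) + 48*(⅑)) = 8 + (61/12 + 16/3) = 8 + 125/12 = 221/12 ≈ 18.417)
1/((f - 39)*106 - 75817) = 1/((221/12 - 39)*106 - 75817) = 1/(-247/12*106 - 75817) = 1/(-13091/6 - 75817) = 1/(-467993/6) = -6/467993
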